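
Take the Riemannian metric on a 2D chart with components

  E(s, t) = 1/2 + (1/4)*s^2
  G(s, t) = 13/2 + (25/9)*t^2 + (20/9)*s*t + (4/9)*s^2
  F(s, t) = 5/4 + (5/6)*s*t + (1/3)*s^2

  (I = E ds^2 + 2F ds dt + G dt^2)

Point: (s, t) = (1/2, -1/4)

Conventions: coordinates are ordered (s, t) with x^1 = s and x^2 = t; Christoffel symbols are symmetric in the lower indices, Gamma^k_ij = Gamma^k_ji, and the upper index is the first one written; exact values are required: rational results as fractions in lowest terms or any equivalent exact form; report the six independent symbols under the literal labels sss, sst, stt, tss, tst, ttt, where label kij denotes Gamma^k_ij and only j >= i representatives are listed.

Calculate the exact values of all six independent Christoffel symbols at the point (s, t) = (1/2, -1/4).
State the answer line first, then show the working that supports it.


Answer: Gamma_sss = 190/619, Gamma_sst = 59/1857, Gamma_stt = 8407/5571, Gamma_tss = -24/619, Gamma_tst = -9/619, Gamma_ttt = -569/1857

E = 9/16, F = 59/48, G = 937/144 at the point
E_s = 1/4, E_t = 0, F_s = 1/8, F_t = 5/12, G_s = -1/9, G_t = -5/18
EG - F^2 = 619/288;  g^inv = (288/619) * [[937/144, -59/48], [-59/48, 9/16]]
first-kind symbols [ij,l] = (1/2)(d_i g_jl + d_j g_il - d_l g_ij): [ss,s] = E_s/2 = 1/8, [ss,t] = F_s - E_t/2 = 1/8, [st,s] = E_t/2 = 0, [st,t] = G_s/2 = -1/18, [tt,s] = F_t - G_s/2 = 17/36, [tt,t] = G_t/2 = -5/36
Gamma^s_ij = (G*[ij,s] - F*[ij,t])/(EG - F^2), Gamma^t_ij = (E*[ij,t] - F*[ij,s])/(EG - F^2)


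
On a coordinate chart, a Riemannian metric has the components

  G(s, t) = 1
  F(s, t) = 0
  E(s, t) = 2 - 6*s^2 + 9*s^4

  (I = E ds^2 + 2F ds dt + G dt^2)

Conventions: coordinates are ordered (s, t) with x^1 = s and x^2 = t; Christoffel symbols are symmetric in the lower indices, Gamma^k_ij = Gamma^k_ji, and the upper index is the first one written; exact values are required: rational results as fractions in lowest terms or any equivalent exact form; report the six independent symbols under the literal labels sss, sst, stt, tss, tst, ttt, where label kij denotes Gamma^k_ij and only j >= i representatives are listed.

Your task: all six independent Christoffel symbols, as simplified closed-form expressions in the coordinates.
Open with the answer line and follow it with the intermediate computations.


Answer: Gamma_sss = (18*s^3 - 6*s)/(9*s^4 - 6*s^2 + 2), Gamma_sst = 0, Gamma_stt = 0, Gamma_tss = 0, Gamma_tst = 0, Gamma_ttt = 0

E = 2 - 6*s^2 + 9*s^4; F = 0; G = 1
Gamma^k_ij = (1/2) g^{kl} (d_i g_jl + d_j g_il - d_l g_ij), with g^inv = (1/(EG-F^2)) [[G, -F], [-F, E]]
first partials: E_s = -12*s + 36*s^3, E_t = 0, F_s = 0, F_t = 0, G_s = 0, G_t = 0
D = EG - F^2 = 2 - 6*s^2 + 9*s^4
expanded: Gamma^s_ss = (G E_s - 2F F_s + F E_t)/(2D), Gamma^s_st = (G E_t - F G_s)/(2D), Gamma^s_tt = (2G F_t - G G_s - F G_t)/(2D), Gamma^t_ss = (2E F_s - E E_t - F E_s)/(2D), Gamma^t_st = (E G_s - F E_t)/(2D), Gamma^t_tt = (E G_t - 2F F_t + F G_s)/(2D); substitute and cancel common factors


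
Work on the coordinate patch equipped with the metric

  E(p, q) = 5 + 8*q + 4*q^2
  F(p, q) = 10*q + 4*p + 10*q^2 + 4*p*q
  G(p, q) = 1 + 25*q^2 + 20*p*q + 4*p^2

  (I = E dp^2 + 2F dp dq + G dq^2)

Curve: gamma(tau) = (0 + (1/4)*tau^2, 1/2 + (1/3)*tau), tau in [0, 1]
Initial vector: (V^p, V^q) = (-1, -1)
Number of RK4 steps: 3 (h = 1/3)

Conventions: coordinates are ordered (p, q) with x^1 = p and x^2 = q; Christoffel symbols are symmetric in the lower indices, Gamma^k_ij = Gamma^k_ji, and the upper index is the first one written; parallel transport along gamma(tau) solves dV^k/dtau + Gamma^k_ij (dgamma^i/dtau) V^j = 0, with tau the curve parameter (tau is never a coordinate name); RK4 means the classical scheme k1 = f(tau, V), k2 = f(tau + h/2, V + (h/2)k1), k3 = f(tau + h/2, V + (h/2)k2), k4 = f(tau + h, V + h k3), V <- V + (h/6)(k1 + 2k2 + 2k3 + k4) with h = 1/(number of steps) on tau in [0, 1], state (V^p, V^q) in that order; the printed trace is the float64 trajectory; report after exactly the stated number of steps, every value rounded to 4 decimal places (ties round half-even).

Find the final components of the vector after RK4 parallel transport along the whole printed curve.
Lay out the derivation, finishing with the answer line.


gamma'(tau) = ((1/2)*tau, 1/3); f(tau, V)^k = -Gamma^k_ij(gamma(tau)) gamma'^i(tau) V^j; h = 1/3; intermediate values shown to 6 dp
curve data and Christoffel symbols at the stage parameters:
  tau = 0.000000: gamma = (0.000000, 0.500000), gamma' = (0.000000, 0.333333); Gamma_ppp = 0.000000, Gamma_ppq = 0.369231, Gamma_pqq = 0.923077, Gamma_qpp = 0.000000, Gamma_qpq = 0.307692, Gamma_qqq = 0.769231
  tau = 0.166667: gamma = (0.006944, 0.555556), gamma' = (0.083333, 0.333333); Gamma_ppp = 0.000000, Gamma_ppq = 0.336839, Gamma_pqq = 0.842096, Gamma_qpp = 0.000000, Gamma_qpq = 0.302252, Gamma_qqq = 0.755631
  tau = 0.333333: gamma = (0.027778, 0.611111), gamma' = (0.166667, 0.333333); Gamma_ppp = 0.000000, Gamma_ppq = 0.305979, Gamma_pqq = 0.764947, Gamma_qpp = 0.000000, Gamma_qpq = 0.295428, Gamma_qqq = 0.738570
  tau = 0.500000: gamma = (0.062500, 0.666667), gamma' = (0.250000, 0.333333); Gamma_ppp = 0.000000, Gamma_ppq = 0.276956, Gamma_pqq = 0.692391, Gamma_qpp = 0.000000, Gamma_qpq = 0.287342, Gamma_qqq = 0.718356
  tau = 0.666667: gamma = (0.111111, 0.722222), gamma' = (0.333333, 0.333333); Gamma_ppp = 0.000000, Gamma_ppq = 0.249972, Gamma_pqq = 0.624930, Gamma_qpp = 0.000000, Gamma_qpq = 0.278195, Gamma_qqq = 0.695487
  tau = 0.833333: gamma = (0.173611, 0.777778), gamma' = (0.416667, 0.333333); Gamma_ppp = 0.000000, Gamma_ppq = 0.225131, Gamma_pqq = 0.562826, Gamma_qpp = 0.000000, Gamma_qpq = 0.268222, Gamma_qqq = 0.670555
  tau = 1.000000: gamma = (0.250000, 0.833333), gamma' = (0.500000, 0.333333); Gamma_ppp = 0.000000, Gamma_ppq = 0.202454, Gamma_pqq = 0.506135, Gamma_qpp = 0.000000, Gamma_qpq = 0.257669, Gamma_qqq = 0.644172
step 0: V^p = -1.0000, V^q = -1.0000
step 1: k1 = (0.430769, 0.358974), k2 = (0.394514, 0.354006), k3 = (0.395448, 0.354844), k4 = (0.358336, 0.345980); V <- V + (h/6)(k1 + 2k2 + 2k3 + k4): V^p = -0.8684, V^q = -0.8821
step 2: k1 = (0.358466, 0.346105), k2 = (0.322000, 0.334075), k3 = (0.323163, 0.335281), k4 = (0.288032, 0.320551); V <- V + (h/6)(k1 + 2k2 + 2k3 + k4): V^p = -0.7608, V^q = -0.7707
step 3: k1 = (0.288144, 0.320676), k2 = (0.255323, 0.304194), k3 = (0.256507, 0.305604), k4 = (0.226106, 0.287771); V <- V + (h/6)(k1 + 2k2 + 2k3 + k4): V^p = -0.6753, V^q = -0.6691

Answer: V^p = -0.6753, V^q = -0.6691


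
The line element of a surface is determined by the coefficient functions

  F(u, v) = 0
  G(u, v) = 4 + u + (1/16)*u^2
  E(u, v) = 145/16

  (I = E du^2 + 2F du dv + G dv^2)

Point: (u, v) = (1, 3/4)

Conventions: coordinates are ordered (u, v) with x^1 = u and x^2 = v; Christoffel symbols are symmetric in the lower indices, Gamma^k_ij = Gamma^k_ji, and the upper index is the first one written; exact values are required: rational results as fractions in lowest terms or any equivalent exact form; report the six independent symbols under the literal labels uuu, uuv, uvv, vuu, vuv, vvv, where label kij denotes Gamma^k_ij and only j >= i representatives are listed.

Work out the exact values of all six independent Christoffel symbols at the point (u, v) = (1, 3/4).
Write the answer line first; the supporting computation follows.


Answer: Gamma_uuu = 0, Gamma_uuv = 0, Gamma_uvv = -9/145, Gamma_vuu = 0, Gamma_vuv = 1/9, Gamma_vvv = 0

E = 145/16, F = 0, G = 81/16 at the point
E_u = 0, E_v = 0, F_u = 0, F_v = 0, G_u = 9/8, G_v = 0
EG - F^2 = 11745/256;  g^inv = (256/11745) * [[81/16, 0], [0, 145/16]]
first-kind symbols [ij,l] = (1/2)(d_i g_jl + d_j g_il - d_l g_ij): [uu,u] = E_u/2 = 0, [uu,v] = F_u - E_v/2 = 0, [uv,u] = E_v/2 = 0, [uv,v] = G_u/2 = 9/16, [vv,u] = F_v - G_u/2 = -9/16, [vv,v] = G_v/2 = 0
Gamma^u_ij = (G*[ij,u] - F*[ij,v])/(EG - F^2), Gamma^v_ij = (E*[ij,v] - F*[ij,u])/(EG - F^2)


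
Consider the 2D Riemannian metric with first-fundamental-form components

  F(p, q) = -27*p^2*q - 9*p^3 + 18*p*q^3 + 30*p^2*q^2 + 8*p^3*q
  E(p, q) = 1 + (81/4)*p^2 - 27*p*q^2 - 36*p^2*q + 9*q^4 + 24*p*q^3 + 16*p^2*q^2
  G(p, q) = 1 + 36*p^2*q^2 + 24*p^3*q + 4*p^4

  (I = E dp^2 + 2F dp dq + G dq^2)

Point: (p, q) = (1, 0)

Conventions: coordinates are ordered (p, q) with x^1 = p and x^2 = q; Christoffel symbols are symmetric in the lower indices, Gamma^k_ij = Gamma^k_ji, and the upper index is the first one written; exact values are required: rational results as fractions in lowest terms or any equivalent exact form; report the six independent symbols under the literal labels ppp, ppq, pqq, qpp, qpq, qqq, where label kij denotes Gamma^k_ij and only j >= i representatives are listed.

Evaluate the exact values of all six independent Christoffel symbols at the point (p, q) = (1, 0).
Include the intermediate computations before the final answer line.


E = 85/4, F = -9, G = 5 at the point
E_p = 81/2, E_q = -36, F_p = -27, F_q = -19, G_p = 16, G_q = 24
EG - F^2 = 101/4;  g^inv = (4/101) * [[5, 9], [9, 85/4]]
first-kind symbols [ij,l] = (1/2)(d_i g_jl + d_j g_il - d_l g_ij): [pp,p] = E_p/2 = 81/4, [pp,q] = F_p - E_q/2 = -9, [pq,p] = E_q/2 = -18, [pq,q] = G_p/2 = 8, [qq,p] = F_q - G_p/2 = -27, [qq,q] = G_q/2 = 12
Gamma^p_ij = (G*[ij,p] - F*[ij,q])/(EG - F^2), Gamma^q_ij = (E*[ij,q] - F*[ij,p])/(EG - F^2)

Answer: Gamma_ppp = 81/101, Gamma_ppq = -72/101, Gamma_pqq = -108/101, Gamma_qpp = -36/101, Gamma_qpq = 32/101, Gamma_qqq = 48/101


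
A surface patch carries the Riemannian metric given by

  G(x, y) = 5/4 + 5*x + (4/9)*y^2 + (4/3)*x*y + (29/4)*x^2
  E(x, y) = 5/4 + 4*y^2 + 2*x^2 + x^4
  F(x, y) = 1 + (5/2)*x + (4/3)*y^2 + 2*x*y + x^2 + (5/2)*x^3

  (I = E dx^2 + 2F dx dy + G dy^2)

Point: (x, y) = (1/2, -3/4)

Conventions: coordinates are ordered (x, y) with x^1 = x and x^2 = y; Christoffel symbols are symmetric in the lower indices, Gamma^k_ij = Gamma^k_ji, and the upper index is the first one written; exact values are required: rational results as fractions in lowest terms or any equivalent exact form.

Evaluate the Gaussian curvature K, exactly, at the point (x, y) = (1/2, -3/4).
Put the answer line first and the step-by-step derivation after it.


Answer: K = 7104/21875

E = 65/16, F = 45/16, G = 85/16, EG - F^2 = 875/64 at the point
E_x = 5/2, E_y = -6, F_x = 31/8, F_y = -1, G_x = 45/4, G_y = 0
E_yy = 8, F_xy = 2, G_xx = 29/2
By Brioschi, K is (det M1 - det M2) divided by (EG - F^2) squared.
M1 = [[-E_yy/2 + F_xy - G_xx/2, E_x/2, F_x - E_y/2], [F_y - G_x/2, E, F], [G_y/2, F, G]] = [[-37/4, 5/4, 55/8], [-53/8, 65/16, 45/16], [0, 45/16, 85/16]]; det M1 = -215625/1024
M2 = [[0, E_y/2, G_x/2], [E_y/2, E, F], [G_x/2, F, G]] = [[0, -3, 45/8], [-3, 65/16, 45/16], [45/8, 45/16, 85/16]]; det M2 = -277785/1024
det M1 - det M2 = 3885/64; K = 3885/64 / (875/64)^2 = 7104/21875


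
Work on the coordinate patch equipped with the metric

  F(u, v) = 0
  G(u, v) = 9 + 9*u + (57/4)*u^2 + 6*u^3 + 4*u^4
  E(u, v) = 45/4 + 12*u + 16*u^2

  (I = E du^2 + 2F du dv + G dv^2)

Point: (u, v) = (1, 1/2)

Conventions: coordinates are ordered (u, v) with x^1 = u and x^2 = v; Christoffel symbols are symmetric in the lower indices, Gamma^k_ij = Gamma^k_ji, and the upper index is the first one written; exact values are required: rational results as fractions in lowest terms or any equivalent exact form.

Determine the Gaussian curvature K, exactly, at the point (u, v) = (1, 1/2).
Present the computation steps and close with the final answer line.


E = 157/4, F = 0, G = 169/4, EG - F^2 = 26533/16 at the point
E_u = 44, E_v = 0, F_u = 0, F_v = 0, G_u = 143/2, G_v = 0
E_vv = 0, F_uv = 0, G_uu = 225/2
By Brioschi, K is (det M1 - det M2) divided by (EG - F^2) squared.
M1 = [[-E_vv/2 + F_uv - G_uu/2, E_u/2, F_u - E_v/2], [F_v - G_u/2, E, F], [G_v/2, F, G]] = [[-225/4, 22, 0], [-143/4, 157/4, 0], [0, 0, 169/4]]; det M1 = -3843229/64
M2 = [[0, E_v/2, G_u/2], [E_v/2, E, F], [G_u/2, F, G]] = [[0, 0, 143/4], [0, 157/4, 0], [143/4, 0, 169/4]]; det M2 = -3210493/64
det M1 - det M2 = -19773/2; K = -19773/2 / (26533/16)^2 = -1152/320437

Answer: K = -1152/320437


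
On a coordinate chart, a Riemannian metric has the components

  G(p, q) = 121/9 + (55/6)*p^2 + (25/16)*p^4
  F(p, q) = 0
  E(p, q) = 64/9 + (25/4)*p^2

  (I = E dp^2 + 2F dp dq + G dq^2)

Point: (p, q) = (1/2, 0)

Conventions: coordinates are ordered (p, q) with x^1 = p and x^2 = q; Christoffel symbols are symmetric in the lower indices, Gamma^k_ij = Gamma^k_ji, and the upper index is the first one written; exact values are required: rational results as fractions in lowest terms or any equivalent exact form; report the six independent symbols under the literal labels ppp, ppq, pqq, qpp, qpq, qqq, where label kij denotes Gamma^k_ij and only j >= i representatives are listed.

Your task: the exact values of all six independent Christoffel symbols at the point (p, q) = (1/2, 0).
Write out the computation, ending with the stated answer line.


E = 1249/144, F = 0, G = 36481/2304 at the point
E_p = 25/4, E_q = 0, F_p = 0, F_q = 0, G_p = 955/96, G_q = 0
EG - F^2 = 45564769/331776;  g^inv = (331776/45564769) * [[36481/2304, 0], [0, 1249/144]]
first-kind symbols [ij,l] = (1/2)(d_i g_jl + d_j g_il - d_l g_ij): [pp,p] = E_p/2 = 25/8, [pp,q] = F_p - E_q/2 = 0, [pq,p] = E_q/2 = 0, [pq,q] = G_p/2 = 955/192, [qq,p] = F_q - G_p/2 = -955/192, [qq,q] = G_q/2 = 0
Gamma^p_ij = (G*[ij,p] - F*[ij,q])/(EG - F^2), Gamma^q_ij = (E*[ij,q] - F*[ij,p])/(EG - F^2)

Answer: Gamma_ppp = 450/1249, Gamma_ppq = 0, Gamma_pqq = -2865/4996, Gamma_qpp = 0, Gamma_qpq = 60/191, Gamma_qqq = 0


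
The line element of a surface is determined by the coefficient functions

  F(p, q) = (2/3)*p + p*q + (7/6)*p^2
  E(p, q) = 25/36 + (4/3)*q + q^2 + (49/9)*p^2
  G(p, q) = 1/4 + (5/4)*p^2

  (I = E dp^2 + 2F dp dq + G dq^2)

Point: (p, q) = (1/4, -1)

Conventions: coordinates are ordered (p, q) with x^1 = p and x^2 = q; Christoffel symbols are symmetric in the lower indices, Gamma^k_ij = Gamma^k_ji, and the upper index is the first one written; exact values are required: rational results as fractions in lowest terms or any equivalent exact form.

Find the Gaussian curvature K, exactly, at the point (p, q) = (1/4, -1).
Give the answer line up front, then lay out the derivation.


Answer: K = -207648/70225

E = 101/144, F = -1/96, G = 21/64, EG - F^2 = 265/1152 at the point
E_p = 49/18, E_q = -2/3, F_p = 1/4, F_q = 1/4, G_p = 5/8, G_q = 0
E_qq = 2, F_pq = 1, G_pp = 5/2
K follows from Brioschi's formula, (det M1 - det M2)/(EG - F^2)^2.
M1 = [[-E_qq/2 + F_pq - G_pp/2, E_p/2, F_p - E_q/2], [F_q - G_p/2, E, F], [G_q/2, F, G]] = [[-5/4, 49/36, 7/12], [-1/16, 101/144, -1/96], [0, -1/96, 21/64]]; det M1 = -9557/36864
M2 = [[0, E_q/2, G_p/2], [E_q/2, E, F], [G_p/2, F, G]] = [[0, -1/3, 5/16], [-1/3, 101/144, -1/96], [5/16, -1/96, 21/64]]; det M2 = -421/4096
det M1 - det M2 = -721/4608; K = -721/4608 / (265/1152)^2 = -207648/70225


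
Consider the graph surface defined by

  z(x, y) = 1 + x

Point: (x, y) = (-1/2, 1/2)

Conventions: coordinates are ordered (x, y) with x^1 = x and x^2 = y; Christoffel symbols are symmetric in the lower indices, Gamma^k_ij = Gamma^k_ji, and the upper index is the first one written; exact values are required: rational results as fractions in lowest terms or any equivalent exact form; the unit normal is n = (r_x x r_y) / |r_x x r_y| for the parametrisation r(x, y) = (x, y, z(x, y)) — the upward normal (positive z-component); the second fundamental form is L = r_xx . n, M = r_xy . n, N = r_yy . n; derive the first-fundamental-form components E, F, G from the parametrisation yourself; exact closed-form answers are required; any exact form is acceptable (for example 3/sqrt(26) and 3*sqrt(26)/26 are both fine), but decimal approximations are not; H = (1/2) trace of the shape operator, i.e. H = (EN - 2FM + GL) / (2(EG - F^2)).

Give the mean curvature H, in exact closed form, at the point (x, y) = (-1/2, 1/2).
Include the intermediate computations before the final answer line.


z_x = 1, z_y = 0, z_xx = 0, z_xy = 0, z_yy = 0
E = 2, F = 0, G = 1; answer radicand W^2 = 2
unnormalised second-form numerators: l = 0, m = 0, n = 0; L = l/sqrt(2), and similarly M = m/sqrt(W^2), N = n/sqrt(W^2)
H = (E*n - 2*F*m + G*l) / (2*(EG - F^2)*sqrt(W^2)); E*n - 2*F*m + G*l = 0, EG - F^2 = 2, so H = (0)/sqrt(2)

Answer: H = 0


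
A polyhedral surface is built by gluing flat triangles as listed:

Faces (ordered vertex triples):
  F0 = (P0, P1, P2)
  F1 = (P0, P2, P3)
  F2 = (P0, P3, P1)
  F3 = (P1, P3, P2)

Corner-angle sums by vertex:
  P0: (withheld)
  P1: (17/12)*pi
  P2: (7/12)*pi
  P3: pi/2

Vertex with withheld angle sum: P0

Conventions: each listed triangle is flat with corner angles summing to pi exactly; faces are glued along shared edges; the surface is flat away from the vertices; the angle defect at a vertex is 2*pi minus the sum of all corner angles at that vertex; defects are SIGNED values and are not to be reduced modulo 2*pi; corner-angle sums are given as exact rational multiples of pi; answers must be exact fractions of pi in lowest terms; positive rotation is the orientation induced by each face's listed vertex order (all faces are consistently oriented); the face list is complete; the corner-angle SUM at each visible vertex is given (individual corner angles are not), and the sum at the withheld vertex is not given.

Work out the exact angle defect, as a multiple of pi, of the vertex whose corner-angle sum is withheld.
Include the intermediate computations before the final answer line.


V = 4, E = 6, F = 4; chi = V - E + F = 2
Gauss-Bonnet: total defect = 2*pi*chi = 4*pi; visible defects sum to (7/2)*pi

Answer: defect(P0) = pi/2


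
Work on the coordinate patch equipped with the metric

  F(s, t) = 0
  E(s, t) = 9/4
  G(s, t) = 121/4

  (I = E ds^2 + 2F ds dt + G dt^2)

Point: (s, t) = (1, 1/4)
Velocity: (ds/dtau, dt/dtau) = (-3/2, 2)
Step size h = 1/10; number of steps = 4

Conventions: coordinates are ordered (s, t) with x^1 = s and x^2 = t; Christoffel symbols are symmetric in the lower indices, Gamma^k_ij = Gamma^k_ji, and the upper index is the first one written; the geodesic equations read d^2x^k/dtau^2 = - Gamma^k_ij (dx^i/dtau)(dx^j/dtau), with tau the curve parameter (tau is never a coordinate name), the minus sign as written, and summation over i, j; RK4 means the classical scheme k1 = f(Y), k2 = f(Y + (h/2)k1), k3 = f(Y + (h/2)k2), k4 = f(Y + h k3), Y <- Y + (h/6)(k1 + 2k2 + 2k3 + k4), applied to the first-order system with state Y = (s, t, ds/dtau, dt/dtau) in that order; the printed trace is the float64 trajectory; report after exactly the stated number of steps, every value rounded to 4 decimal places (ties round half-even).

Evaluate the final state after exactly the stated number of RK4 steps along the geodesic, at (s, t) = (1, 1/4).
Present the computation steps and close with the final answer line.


f(Y) = (ds/dtau, dt/dtau, -Gamma^s_ij Y'^i Y'^j, -Gamma^t_ij Y'^i Y'^j) with the Gammas evaluated at the stage position; h = 0.100000; intermediate values shown to 6 dp
step 0: s = 1.0000, t = 0.2500, ds/dtau = -1.5000, dt/dtau = 2.0000
step 1:
  k1: at (s, t) = (1.000000, 0.250000), (ds/dtau, dt/dtau) = (-1.500000, 2.000000); Gamma_sss = 0.000000, Gamma_sst = 0.000000, Gamma_stt = 0.000000, Gamma_tss = 0.000000, Gamma_tst = 0.000000, Gamma_ttt = 0.000000; k1 = (-1.500000, 2.000000, 0.000000, 0.000000)
  k2: at (s, t) = (0.925000, 0.350000), (ds/dtau, dt/dtau) = (-1.500000, 2.000000); Gamma_sss = 0.000000, Gamma_sst = 0.000000, Gamma_stt = 0.000000, Gamma_tss = 0.000000, Gamma_tst = 0.000000, Gamma_ttt = 0.000000; k2 = (-1.500000, 2.000000, 0.000000, 0.000000)
  k3: at (s, t) = (0.925000, 0.350000), (ds/dtau, dt/dtau) = (-1.500000, 2.000000); Gamma_sss = 0.000000, Gamma_sst = 0.000000, Gamma_stt = 0.000000, Gamma_tss = 0.000000, Gamma_tst = 0.000000, Gamma_ttt = 0.000000; k3 = (-1.500000, 2.000000, 0.000000, 0.000000)
  k4: at (s, t) = (0.850000, 0.450000), (ds/dtau, dt/dtau) = (-1.500000, 2.000000); Gamma_sss = 0.000000, Gamma_sst = 0.000000, Gamma_stt = 0.000000, Gamma_tss = 0.000000, Gamma_tst = 0.000000, Gamma_ttt = 0.000000; k4 = (-1.500000, 2.000000, 0.000000, 0.000000)
  Y <- Y + (h/6)(k1 + 2k2 + 2k3 + k4): s = 0.8500, t = 0.4500, ds/dtau = -1.5000, dt/dtau = 2.0000
step 2:
  k1: at (s, t) = (0.850000, 0.450000), (ds/dtau, dt/dtau) = (-1.500000, 2.000000); Gamma_sss = 0.000000, Gamma_sst = 0.000000, Gamma_stt = 0.000000, Gamma_tss = 0.000000, Gamma_tst = 0.000000, Gamma_ttt = 0.000000; k1 = (-1.500000, 2.000000, 0.000000, 0.000000)
  k2: at (s, t) = (0.775000, 0.550000), (ds/dtau, dt/dtau) = (-1.500000, 2.000000); Gamma_sss = 0.000000, Gamma_sst = 0.000000, Gamma_stt = 0.000000, Gamma_tss = 0.000000, Gamma_tst = 0.000000, Gamma_ttt = 0.000000; k2 = (-1.500000, 2.000000, 0.000000, 0.000000)
  k3: at (s, t) = (0.775000, 0.550000), (ds/dtau, dt/dtau) = (-1.500000, 2.000000); Gamma_sss = 0.000000, Gamma_sst = 0.000000, Gamma_stt = 0.000000, Gamma_tss = 0.000000, Gamma_tst = 0.000000, Gamma_ttt = 0.000000; k3 = (-1.500000, 2.000000, 0.000000, 0.000000)
  k4: at (s, t) = (0.700000, 0.650000), (ds/dtau, dt/dtau) = (-1.500000, 2.000000); Gamma_sss = 0.000000, Gamma_sst = 0.000000, Gamma_stt = 0.000000, Gamma_tss = 0.000000, Gamma_tst = 0.000000, Gamma_ttt = 0.000000; k4 = (-1.500000, 2.000000, 0.000000, 0.000000)
  Y <- Y + (h/6)(k1 + 2k2 + 2k3 + k4): s = 0.7000, t = 0.6500, ds/dtau = -1.5000, dt/dtau = 2.0000
step 3:
  k1: at (s, t) = (0.700000, 0.650000), (ds/dtau, dt/dtau) = (-1.500000, 2.000000); Gamma_sss = 0.000000, Gamma_sst = 0.000000, Gamma_stt = 0.000000, Gamma_tss = 0.000000, Gamma_tst = 0.000000, Gamma_ttt = 0.000000; k1 = (-1.500000, 2.000000, 0.000000, 0.000000)
  k2: at (s, t) = (0.625000, 0.750000), (ds/dtau, dt/dtau) = (-1.500000, 2.000000); Gamma_sss = 0.000000, Gamma_sst = 0.000000, Gamma_stt = 0.000000, Gamma_tss = 0.000000, Gamma_tst = 0.000000, Gamma_ttt = 0.000000; k2 = (-1.500000, 2.000000, 0.000000, 0.000000)
  k3: at (s, t) = (0.625000, 0.750000), (ds/dtau, dt/dtau) = (-1.500000, 2.000000); Gamma_sss = 0.000000, Gamma_sst = 0.000000, Gamma_stt = 0.000000, Gamma_tss = 0.000000, Gamma_tst = 0.000000, Gamma_ttt = 0.000000; k3 = (-1.500000, 2.000000, 0.000000, 0.000000)
  k4: at (s, t) = (0.550000, 0.850000), (ds/dtau, dt/dtau) = (-1.500000, 2.000000); Gamma_sss = 0.000000, Gamma_sst = 0.000000, Gamma_stt = 0.000000, Gamma_tss = 0.000000, Gamma_tst = 0.000000, Gamma_ttt = 0.000000; k4 = (-1.500000, 2.000000, 0.000000, 0.000000)
  Y <- Y + (h/6)(k1 + 2k2 + 2k3 + k4): s = 0.5500, t = 0.8500, ds/dtau = -1.5000, dt/dtau = 2.0000
step 4:
  k1: at (s, t) = (0.550000, 0.850000), (ds/dtau, dt/dtau) = (-1.500000, 2.000000); Gamma_sss = 0.000000, Gamma_sst = 0.000000, Gamma_stt = 0.000000, Gamma_tss = 0.000000, Gamma_tst = 0.000000, Gamma_ttt = 0.000000; k1 = (-1.500000, 2.000000, 0.000000, 0.000000)
  k2: at (s, t) = (0.475000, 0.950000), (ds/dtau, dt/dtau) = (-1.500000, 2.000000); Gamma_sss = 0.000000, Gamma_sst = 0.000000, Gamma_stt = 0.000000, Gamma_tss = 0.000000, Gamma_tst = 0.000000, Gamma_ttt = 0.000000; k2 = (-1.500000, 2.000000, 0.000000, 0.000000)
  k3: at (s, t) = (0.475000, 0.950000), (ds/dtau, dt/dtau) = (-1.500000, 2.000000); Gamma_sss = 0.000000, Gamma_sst = 0.000000, Gamma_stt = 0.000000, Gamma_tss = 0.000000, Gamma_tst = 0.000000, Gamma_ttt = 0.000000; k3 = (-1.500000, 2.000000, 0.000000, 0.000000)
  k4: at (s, t) = (0.400000, 1.050000), (ds/dtau, dt/dtau) = (-1.500000, 2.000000); Gamma_sss = 0.000000, Gamma_sst = 0.000000, Gamma_stt = 0.000000, Gamma_tss = 0.000000, Gamma_tst = 0.000000, Gamma_ttt = 0.000000; k4 = (-1.500000, 2.000000, 0.000000, 0.000000)
  Y <- Y + (h/6)(k1 + 2k2 + 2k3 + k4): s = 0.4000, t = 1.0500, ds/dtau = -1.5000, dt/dtau = 2.0000

Answer: s = 0.4000, t = 1.0500, ds/dtau = -1.5000, dt/dtau = 2.0000


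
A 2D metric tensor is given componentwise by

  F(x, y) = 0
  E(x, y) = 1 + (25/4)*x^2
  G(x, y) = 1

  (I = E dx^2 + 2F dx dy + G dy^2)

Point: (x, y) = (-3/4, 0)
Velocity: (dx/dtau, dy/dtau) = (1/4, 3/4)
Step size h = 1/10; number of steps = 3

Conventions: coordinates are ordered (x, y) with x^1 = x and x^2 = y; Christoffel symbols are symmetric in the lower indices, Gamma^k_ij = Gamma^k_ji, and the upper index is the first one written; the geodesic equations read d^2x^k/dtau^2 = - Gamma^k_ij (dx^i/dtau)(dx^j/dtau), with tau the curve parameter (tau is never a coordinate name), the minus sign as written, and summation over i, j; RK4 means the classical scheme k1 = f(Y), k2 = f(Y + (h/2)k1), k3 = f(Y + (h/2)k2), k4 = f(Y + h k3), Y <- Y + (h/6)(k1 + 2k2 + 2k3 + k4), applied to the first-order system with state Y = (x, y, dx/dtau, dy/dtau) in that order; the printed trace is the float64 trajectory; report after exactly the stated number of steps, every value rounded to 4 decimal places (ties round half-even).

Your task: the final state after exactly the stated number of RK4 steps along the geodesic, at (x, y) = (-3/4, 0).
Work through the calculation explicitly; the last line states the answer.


f(Y) = (dx/dtau, dy/dtau, -Gamma^x_ij Y'^i Y'^j, -Gamma^y_ij Y'^i Y'^j) with the Gammas evaluated at the stage position; h = 0.100000; intermediate values shown to 6 dp
step 0: x = -0.7500, y = 0.0000, dx/dtau = 0.2500, dy/dtau = 0.7500
step 1:
  k1: at (x, y) = (-0.750000, 0.000000), (dx/dtau, dy/dtau) = (0.250000, 0.750000); Gamma_xxx = -1.038062, Gamma_xxy = 0.000000, Gamma_xyy = 0.000000, Gamma_yxx = 0.000000, Gamma_yxy = 0.000000, Gamma_yyy = 0.000000; k1 = (0.250000, 0.750000, 0.064879, 0.000000)
  k2: at (x, y) = (-0.737500, 0.037500), (dx/dtau, dy/dtau) = (0.253244, 0.750000); Gamma_xxx = -1.047725, Gamma_xxy = 0.000000, Gamma_xyy = 0.000000, Gamma_yxx = 0.000000, Gamma_yxy = 0.000000, Gamma_yyy = 0.000000; k2 = (0.253244, 0.750000, 0.067193, 0.000000)
  k3: at (x, y) = (-0.737338, 0.037500), (dx/dtau, dy/dtau) = (0.253360, 0.750000); Gamma_xxx = -1.047850, Gamma_xxy = 0.000000, Gamma_xyy = 0.000000, Gamma_yxx = 0.000000, Gamma_yxy = 0.000000, Gamma_yyy = 0.000000; k3 = (0.253360, 0.750000, 0.067263, 0.000000)
  k4: at (x, y) = (-0.724664, 0.075000), (dx/dtau, dy/dtau) = (0.256726, 0.750000); Gamma_xxx = -1.057691, Gamma_xxy = 0.000000, Gamma_xyy = 0.000000, Gamma_yxx = 0.000000, Gamma_yxy = 0.000000, Gamma_yyy = 0.000000; k4 = (0.256726, 0.750000, 0.069711, 0.000000)
  Y <- Y + (h/6)(k1 + 2k2 + 2k3 + k4): x = -0.7247, y = 0.0750, dx/dtau = 0.2567, dy/dtau = 0.7500
step 2:
  k1: at (x, y) = (-0.724668, 0.075000), (dx/dtau, dy/dtau) = (0.256725, 0.750000); Gamma_xxx = -1.057688, Gamma_xxy = 0.000000, Gamma_xyy = 0.000000, Gamma_yxx = 0.000000, Gamma_yxy = 0.000000, Gamma_yyy = 0.000000; k1 = (0.256725, 0.750000, 0.069710, 0.000000)
  k2: at (x, y) = (-0.711832, 0.112500), (dx/dtau, dy/dtau) = (0.260211, 0.750000); Gamma_xxx = -1.067687, Gamma_xxy = 0.000000, Gamma_xyy = 0.000000, Gamma_yxx = 0.000000, Gamma_yxy = 0.000000, Gamma_yyy = 0.000000; k2 = (0.260211, 0.750000, 0.072293, 0.000000)
  k3: at (x, y) = (-0.711657, 0.112500), (dx/dtau, dy/dtau) = (0.260340, 0.750000); Gamma_xxx = -1.067823, Gamma_xxy = 0.000000, Gamma_xyy = 0.000000, Gamma_yxx = 0.000000, Gamma_yxy = 0.000000, Gamma_yyy = 0.000000; k3 = (0.260340, 0.750000, 0.072374, 0.000000)
  k4: at (x, y) = (-0.698634, 0.150000), (dx/dtau, dy/dtau) = (0.263962, 0.750000); Gamma_xxx = -1.077990, Gamma_xxy = 0.000000, Gamma_xyy = 0.000000, Gamma_yxx = 0.000000, Gamma_yxy = 0.000000, Gamma_yyy = 0.000000; k4 = (0.263962, 0.750000, 0.075110, 0.000000)
  Y <- Y + (h/6)(k1 + 2k2 + 2k3 + k4): x = -0.6986, y = 0.1500, dx/dtau = 0.2640, dy/dtau = 0.7500
step 3:
  k1: at (x, y) = (-0.698638, 0.150000), (dx/dtau, dy/dtau) = (0.263961, 0.750000); Gamma_xxx = -1.077987, Gamma_xxy = 0.000000, Gamma_xyy = 0.000000, Gamma_yxx = 0.000000, Gamma_yxy = 0.000000, Gamma_yyy = 0.000000; k1 = (0.263961, 0.750000, 0.075109, 0.000000)
  k2: at (x, y) = (-0.685440, 0.187500), (dx/dtau, dy/dtau) = (0.267716, 0.750000); Gamma_xxx = -1.088297, Gamma_xxy = 0.000000, Gamma_xyy = 0.000000, Gamma_yxx = 0.000000, Gamma_yxy = 0.000000, Gamma_yyy = 0.000000; k2 = (0.267716, 0.750000, 0.078000, 0.000000)
  k3: at (x, y) = (-0.685252, 0.187500), (dx/dtau, dy/dtau) = (0.267861, 0.750000); Gamma_xxx = -1.088444, Gamma_xxy = 0.000000, Gamma_xyy = 0.000000, Gamma_yxx = 0.000000, Gamma_yxy = 0.000000, Gamma_yyy = 0.000000; k3 = (0.267861, 0.750000, 0.078095, 0.000000)
  k4: at (x, y) = (-0.671852, 0.225000), (dx/dtau, dy/dtau) = (0.271770, 0.750000); Gamma_xxx = -1.098902, Gamma_xxy = 0.000000, Gamma_xyy = 0.000000, Gamma_yxx = 0.000000, Gamma_yxy = 0.000000, Gamma_yyy = 0.000000; k4 = (0.271770, 0.750000, 0.081164, 0.000000)
  Y <- Y + (h/6)(k1 + 2k2 + 2k3 + k4): x = -0.6719, y = 0.2250, dx/dtau = 0.2718, dy/dtau = 0.7500

Answer: x = -0.6719, y = 0.2250, dx/dtau = 0.2718, dy/dtau = 0.7500


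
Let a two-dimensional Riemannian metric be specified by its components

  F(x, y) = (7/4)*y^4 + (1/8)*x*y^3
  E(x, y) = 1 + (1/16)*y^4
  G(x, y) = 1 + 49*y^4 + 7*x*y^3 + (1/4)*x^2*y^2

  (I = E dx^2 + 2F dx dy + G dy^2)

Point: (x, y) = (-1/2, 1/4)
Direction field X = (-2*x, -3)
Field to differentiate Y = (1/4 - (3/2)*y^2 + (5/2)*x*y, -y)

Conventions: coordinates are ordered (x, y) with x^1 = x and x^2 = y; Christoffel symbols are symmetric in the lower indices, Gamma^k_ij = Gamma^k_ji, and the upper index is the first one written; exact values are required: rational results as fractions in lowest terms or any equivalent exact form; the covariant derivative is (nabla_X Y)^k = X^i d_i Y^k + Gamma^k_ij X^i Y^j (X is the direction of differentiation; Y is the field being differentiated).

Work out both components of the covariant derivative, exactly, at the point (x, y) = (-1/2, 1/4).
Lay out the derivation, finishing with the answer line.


E = 4097/4096, F = 3/512, G = 73/64 at the point
E_x = 0, E_y = 1/256, F_x = 1/512, F_y = 25/256, G_x = 3/32, G_y = 39/16
EG - F^2 = 4673/4096;  g^inv = (4096/4673) * [[73/64, -3/512], [-3/512, 4097/4096]]
first-kind symbols [ij,l] = (1/2)(d_i g_jl + d_j g_il - d_l g_ij): [xx,x] = E_x/2 = 0, [xx,y] = F_x - E_y/2 = 0, [xy,x] = E_y/2 = 1/512, [xy,y] = G_x/2 = 3/64, [yy,x] = F_y - G_x/2 = 13/256, [yy,y] = G_y/2 = 39/32
Gamma^x_ij = (G*[ij,x] - F*[ij,y])/(EG - F^2), Gamma^y_ij = (E*[ij,y] - F*[ij,x])/(EG - F^2)
Gamma_xxx = 0, Gamma_xxy = 8/4673, Gamma_xyy = 208/4673, Gamma_yxx = 0, Gamma_yxy = 192/4673, Gamma_yyy = 4992/4673
X = (1, -3), Y = (-5/32, -1/4) at the point

Answer: (nabla_X Y)^x = 248931/37384, (nabla_X Y)^y = 17805/4673


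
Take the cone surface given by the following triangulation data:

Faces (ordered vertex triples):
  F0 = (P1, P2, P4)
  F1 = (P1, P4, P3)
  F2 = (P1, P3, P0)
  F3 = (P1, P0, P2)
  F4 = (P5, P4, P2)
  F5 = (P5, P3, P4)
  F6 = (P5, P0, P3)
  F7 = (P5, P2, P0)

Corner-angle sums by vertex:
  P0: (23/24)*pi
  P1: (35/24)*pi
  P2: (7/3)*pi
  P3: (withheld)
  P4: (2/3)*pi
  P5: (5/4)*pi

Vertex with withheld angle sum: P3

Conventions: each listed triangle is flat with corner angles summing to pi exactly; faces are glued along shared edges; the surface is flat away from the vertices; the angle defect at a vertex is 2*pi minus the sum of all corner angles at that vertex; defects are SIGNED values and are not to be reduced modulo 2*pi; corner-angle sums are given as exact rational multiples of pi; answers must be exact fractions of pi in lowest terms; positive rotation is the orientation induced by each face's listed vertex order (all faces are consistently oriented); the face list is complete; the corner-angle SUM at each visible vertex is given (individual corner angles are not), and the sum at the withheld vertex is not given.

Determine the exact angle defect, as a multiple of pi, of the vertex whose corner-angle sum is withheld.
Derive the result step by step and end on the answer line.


V = 6, E = 12, F = 8; chi = V - E + F = 2
Gauss-Bonnet: total defect = 2*pi*chi = 4*pi; visible defects sum to (10/3)*pi

Answer: defect(P3) = (2/3)*pi


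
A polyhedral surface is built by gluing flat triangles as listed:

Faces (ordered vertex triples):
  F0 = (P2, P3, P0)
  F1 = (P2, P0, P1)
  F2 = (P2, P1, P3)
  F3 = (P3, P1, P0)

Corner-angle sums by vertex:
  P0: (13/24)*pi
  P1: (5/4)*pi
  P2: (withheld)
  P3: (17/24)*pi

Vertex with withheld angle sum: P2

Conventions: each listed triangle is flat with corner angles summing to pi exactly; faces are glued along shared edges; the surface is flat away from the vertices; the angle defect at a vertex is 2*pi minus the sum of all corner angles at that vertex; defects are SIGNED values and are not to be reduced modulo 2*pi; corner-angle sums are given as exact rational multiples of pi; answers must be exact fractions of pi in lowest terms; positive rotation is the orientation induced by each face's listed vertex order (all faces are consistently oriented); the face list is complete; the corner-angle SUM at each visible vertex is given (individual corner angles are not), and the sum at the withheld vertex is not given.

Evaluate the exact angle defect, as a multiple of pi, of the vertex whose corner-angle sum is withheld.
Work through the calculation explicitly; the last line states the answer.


V = 4, E = 6, F = 4; chi = V - E + F = 2
Gauss-Bonnet: total defect = 2*pi*chi = 4*pi; visible defects sum to (7/2)*pi

Answer: defect(P2) = pi/2


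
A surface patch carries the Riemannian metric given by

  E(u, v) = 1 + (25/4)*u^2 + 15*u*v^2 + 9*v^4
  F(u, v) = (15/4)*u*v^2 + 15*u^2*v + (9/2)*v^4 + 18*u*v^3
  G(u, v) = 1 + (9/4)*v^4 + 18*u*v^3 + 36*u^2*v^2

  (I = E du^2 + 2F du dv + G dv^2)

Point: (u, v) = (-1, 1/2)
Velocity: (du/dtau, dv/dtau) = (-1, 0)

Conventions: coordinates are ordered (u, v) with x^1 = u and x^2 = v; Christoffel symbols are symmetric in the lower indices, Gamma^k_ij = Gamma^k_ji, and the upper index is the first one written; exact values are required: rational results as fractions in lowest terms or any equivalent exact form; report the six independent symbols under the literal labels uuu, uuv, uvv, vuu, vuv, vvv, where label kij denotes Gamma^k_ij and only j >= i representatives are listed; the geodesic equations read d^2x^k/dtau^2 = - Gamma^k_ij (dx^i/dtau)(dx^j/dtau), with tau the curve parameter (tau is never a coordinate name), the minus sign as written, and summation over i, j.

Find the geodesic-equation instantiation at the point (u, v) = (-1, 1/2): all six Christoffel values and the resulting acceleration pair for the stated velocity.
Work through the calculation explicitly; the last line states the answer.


E = 65/16, F = 147/32, G = 505/64 at the point
E_u = -35/4, E_v = -21/2, F_u = -189/16, F_v = 0, G_u = -63/4, G_v = 189/8
EG - F^2 = 701/64;  g^inv = (64/701) * [[505/64, -147/32], [-147/32, 65/16]]
first-kind symbols [ij,l] = (1/2)(d_i g_jl + d_j g_il - d_l g_ij): [uu,u] = E_u/2 = -35/8, [uu,v] = F_u - E_v/2 = -105/16, [uv,u] = E_v/2 = -21/4, [uv,v] = G_u/2 = -63/8, [vv,u] = F_v - G_u/2 = 63/8, [vv,v] = G_v/2 = 189/16
Gamma^u_ij = (G*[ij,u] - F*[ij,v])/(EG - F^2), Gamma^v_ij = (E*[ij,v] - F*[ij,u])/(EG - F^2)
Gamma_uuu = -280/701, Gamma_uuv = -336/701, Gamma_uvv = 504/701, Gamma_vuu = -420/701, Gamma_vuv = -504/701, Gamma_vvv = 756/701
d^2u/dtau^2 = -(Gamma_uuu*(-1)^2 + 2*Gamma_uuv*(-1)*(0) + Gamma_uvv*(0)^2) = 280/701
d^2v/dtau^2 = -(Gamma_vuu*(-1)^2 + 2*Gamma_vuv*(-1)*(0) + Gamma_vvv*(0)^2) = 420/701

Answer: Gamma_uuu = -280/701, Gamma_uuv = -336/701, Gamma_uvv = 504/701, Gamma_vuu = -420/701, Gamma_vuv = -504/701, Gamma_vvv = 756/701; accelerations (d^2u/dtau^2, d^2v/dtau^2) = (280/701, 420/701)


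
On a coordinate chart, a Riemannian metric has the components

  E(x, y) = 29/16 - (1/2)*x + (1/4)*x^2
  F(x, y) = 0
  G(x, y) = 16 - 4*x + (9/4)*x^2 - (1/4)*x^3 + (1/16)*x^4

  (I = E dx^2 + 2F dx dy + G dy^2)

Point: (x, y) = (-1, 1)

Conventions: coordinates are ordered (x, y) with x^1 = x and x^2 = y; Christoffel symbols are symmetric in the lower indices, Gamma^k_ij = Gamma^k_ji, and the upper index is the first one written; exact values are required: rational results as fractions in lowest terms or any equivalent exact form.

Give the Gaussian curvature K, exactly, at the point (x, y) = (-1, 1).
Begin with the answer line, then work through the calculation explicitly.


Answer: K = -800/31939

E = 41/16, F = 0, G = 361/16, EG - F^2 = 14801/256 at the point
E_x = -1, E_y = 0, F_x = 0, F_y = 0, G_x = -19/2, G_y = 0
E_yy = 0, F_xy = 0, G_xx = 27/4
Evaluate Brioschi's two determinant matrices M1, M2 and divide by (EG - F^2)^2.
M1 = [[-E_yy/2 + F_xy - G_xx/2, E_x/2, F_x - E_y/2], [F_y - G_x/2, E, F], [G_y/2, F, G]] = [[-27/8, -1/2, 0], [19/4, 41/16, 0], [0, 0, 361/16]]; det M1 = -289883/2048
M2 = [[0, E_y/2, G_x/2], [E_y/2, E, F], [G_x/2, F, G]] = [[0, 0, -19/4], [0, 41/16, 0], [-19/4, 0, 361/16]]; det M2 = -14801/256
det M1 - det M2 = -171475/2048; K = -171475/2048 / (14801/256)^2 = -800/31939


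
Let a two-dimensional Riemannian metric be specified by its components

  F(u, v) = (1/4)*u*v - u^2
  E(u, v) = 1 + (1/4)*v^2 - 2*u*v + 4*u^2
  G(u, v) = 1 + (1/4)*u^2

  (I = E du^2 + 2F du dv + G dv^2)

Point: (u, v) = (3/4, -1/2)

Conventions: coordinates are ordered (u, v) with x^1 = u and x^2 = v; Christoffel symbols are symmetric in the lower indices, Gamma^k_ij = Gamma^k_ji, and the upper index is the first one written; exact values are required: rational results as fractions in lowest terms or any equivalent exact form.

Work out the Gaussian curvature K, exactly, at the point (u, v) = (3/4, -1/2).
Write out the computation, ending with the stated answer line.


E = 65/16, F = -21/32, G = 73/64, EG - F^2 = 269/64 at the point
E_u = 7, E_v = -7/4, F_u = -13/8, F_v = 3/16, G_u = 3/8, G_v = 0
E_vv = 1/2, F_uv = 1/4, G_uu = 1/2
Using the Brioschi determinant formula for K from the metric derivatives:
M1 = [[-E_vv/2 + F_uv - G_uu/2, E_u/2, F_u - E_v/2], [F_v - G_u/2, E, F], [G_v/2, F, G]] = [[-1/4, 7/2, -3/4], [0, 65/16, -21/32], [0, -21/32, 73/64]]; det M1 = -269/256
M2 = [[0, E_v/2, G_u/2], [E_v/2, E, F], [G_u/2, F, G]] = [[0, -7/8, 3/16], [-7/8, 65/16, -21/32], [3/16, -21/32, 73/64]]; det M2 = -205/256
det M1 - det M2 = -1/4; K = -1/4 / (269/64)^2 = -1024/72361

Answer: K = -1024/72361


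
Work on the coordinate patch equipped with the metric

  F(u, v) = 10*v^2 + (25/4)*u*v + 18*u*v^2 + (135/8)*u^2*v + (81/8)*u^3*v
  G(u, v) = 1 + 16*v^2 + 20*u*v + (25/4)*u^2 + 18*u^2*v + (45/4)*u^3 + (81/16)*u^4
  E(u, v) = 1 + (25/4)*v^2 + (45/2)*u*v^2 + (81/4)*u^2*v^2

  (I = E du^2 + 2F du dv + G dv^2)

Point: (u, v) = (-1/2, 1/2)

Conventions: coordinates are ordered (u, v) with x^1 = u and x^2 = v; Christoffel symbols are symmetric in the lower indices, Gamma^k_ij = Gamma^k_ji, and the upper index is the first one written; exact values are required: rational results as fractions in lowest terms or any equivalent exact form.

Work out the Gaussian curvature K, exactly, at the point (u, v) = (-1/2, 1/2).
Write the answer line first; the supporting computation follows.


Answer: K = 585728/491401

E = 65/64, F = 21/128, G = 697/256, EG - F^2 = 701/256 at the point
E_u = 9/16, E_v = 1/16, F_u = 191/64, F_v = 53/64, G_u = 21/32, G_v = 21/2
E_vv = 1/8, F_uv = 479/32, G_uu = 191/16
The intrinsic route: Brioschi's K = (det M1 - det M2)/(EG - F^2)^2.
M1 = [[-E_vv/2 + F_uv - G_uu/2, E_u/2, F_u - E_v/2], [F_v - G_u/2, E, F], [G_v/2, F, G]] = [[143/16, 9/32, 189/64], [1/2, 65/64, 21/128], [21/4, 21/128, 697/256]]; det M1 = 36163/4096
M2 = [[0, E_v/2, G_u/2], [E_v/2, E, F], [G_u/2, F, G]] = [[0, 1/32, 21/64], [1/32, 65/64, 21/128], [21/64, 21/128, 697/256]]; det M2 = -445/4096
det M1 - det M2 = 143/16; K = 143/16 / (701/256)^2 = 585728/491401


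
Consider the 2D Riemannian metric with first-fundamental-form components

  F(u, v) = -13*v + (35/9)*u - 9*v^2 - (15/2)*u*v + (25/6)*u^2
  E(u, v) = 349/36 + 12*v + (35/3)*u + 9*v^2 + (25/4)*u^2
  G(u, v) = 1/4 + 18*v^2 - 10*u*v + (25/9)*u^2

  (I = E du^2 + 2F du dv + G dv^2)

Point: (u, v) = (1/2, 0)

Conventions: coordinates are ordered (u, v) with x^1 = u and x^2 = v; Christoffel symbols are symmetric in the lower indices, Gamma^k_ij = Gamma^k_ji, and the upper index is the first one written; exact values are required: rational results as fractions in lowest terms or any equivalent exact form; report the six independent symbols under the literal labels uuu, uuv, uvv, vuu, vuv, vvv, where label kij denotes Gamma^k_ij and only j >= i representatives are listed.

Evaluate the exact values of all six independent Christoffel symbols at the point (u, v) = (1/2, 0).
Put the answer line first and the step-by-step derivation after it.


Answer: Gamma_uuu = 12040/37449, Gamma_uuv = 7876/37449, Gamma_uvv = -50108/37449, Gamma_vuu = 43439/37449, Gamma_vuv = 30170/37449, Gamma_vvv = 59300/37449

E = 2461/144, F = 215/72, G = 17/18 at the point
E_u = 215/12, E_v = 12, F_u = 145/18, F_v = -67/4, G_u = 25/9, G_v = -5
EG - F^2 = 1387/192;  g^inv = (192/1387) * [[17/18, -215/72], [-215/72, 2461/144]]
first-kind symbols [ij,l] = (1/2)(d_i g_jl + d_j g_il - d_l g_ij): [uu,u] = E_u/2 = 215/24, [uu,v] = F_u - E_v/2 = 37/18, [uv,u] = E_v/2 = 6, [uv,v] = G_u/2 = 25/18, [vv,u] = F_v - G_u/2 = -653/36, [vv,v] = G_v/2 = -5/2
Gamma^u_ij = (G*[ij,u] - F*[ij,v])/(EG - F^2), Gamma^v_ij = (E*[ij,v] - F*[ij,u])/(EG - F^2)
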